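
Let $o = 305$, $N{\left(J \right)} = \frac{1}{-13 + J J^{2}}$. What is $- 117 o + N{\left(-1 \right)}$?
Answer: $- \frac{499591}{14} \approx -35685.0$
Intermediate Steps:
$N{\left(J \right)} = \frac{1}{-13 + J^{3}}$
$- 117 o + N{\left(-1 \right)} = \left(-117\right) 305 + \frac{1}{-13 + \left(-1\right)^{3}} = -35685 + \frac{1}{-13 - 1} = -35685 + \frac{1}{-14} = -35685 - \frac{1}{14} = - \frac{499591}{14}$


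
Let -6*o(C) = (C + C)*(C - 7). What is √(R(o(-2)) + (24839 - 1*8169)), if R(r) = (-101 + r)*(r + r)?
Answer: √17954 ≈ 133.99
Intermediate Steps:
o(C) = -C*(-7 + C)/3 (o(C) = -(C + C)*(C - 7)/6 = -2*C*(-7 + C)/6 = -C*(-7 + C)/3)
R(r) = 2*r*(-101 + r) (R(r) = (-101 + r)*(2*r) = 2*r*(-101 + r))
√(R(o(-2)) + (24839 - 1*8169)) = √(2*((⅓)*(-2)*(7 - 1*(-2)))*(-101 + (⅓)*(-2)*(7 - 1*(-2))) + (24839 - 1*8169)) = √(2*((⅓)*(-2)*(7 + 2))*(-101 + (⅓)*(-2)*(7 + 2)) + (24839 - 8169)) = √(2*((⅓)*(-2)*9)*(-101 + (⅓)*(-2)*9) + 16670) = √(2*(-6)*(-101 - 6) + 16670) = √(2*(-6)*(-107) + 16670) = √(1284 + 16670) = √17954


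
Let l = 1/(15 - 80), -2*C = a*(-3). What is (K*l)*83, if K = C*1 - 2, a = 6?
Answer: -581/65 ≈ -8.9385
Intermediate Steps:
C = 9 (C = -3*(-3) = -½*(-18) = 9)
K = 7 (K = 9*1 - 2 = 9 - 2 = 7)
l = -1/65 (l = 1/(-65) = -1/65 ≈ -0.015385)
(K*l)*83 = (7*(-1/65))*83 = -7/65*83 = -581/65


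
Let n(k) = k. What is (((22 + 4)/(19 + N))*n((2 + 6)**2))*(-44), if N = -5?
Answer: -36608/7 ≈ -5229.7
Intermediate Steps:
(((22 + 4)/(19 + N))*n((2 + 6)**2))*(-44) = (((22 + 4)/(19 - 5))*(2 + 6)**2)*(-44) = ((26/14)*8**2)*(-44) = ((26*(1/14))*64)*(-44) = ((13/7)*64)*(-44) = (832/7)*(-44) = -36608/7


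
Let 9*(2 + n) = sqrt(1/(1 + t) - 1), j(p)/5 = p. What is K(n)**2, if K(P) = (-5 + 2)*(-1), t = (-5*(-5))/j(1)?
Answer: 9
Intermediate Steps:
j(p) = 5*p
t = 5 (t = (-5*(-5))/((5*1)) = 25/5 = 25*(1/5) = 5)
n = -2 + I*sqrt(30)/54 (n = -2 + sqrt(1/(1 + 5) - 1)/9 = -2 + sqrt(1/6 - 1)/9 = -2 + sqrt(-5/6)/9 = -2 + (I*sqrt(30)/6)/9 = -2 + I*sqrt(30)/54 ≈ -2.0 + 0.10143*I)
K(P) = 3 (K(P) = -3*(-1) = 3)
K(n)**2 = 3**2 = 9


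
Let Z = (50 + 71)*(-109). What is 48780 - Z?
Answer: 61969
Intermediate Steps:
Z = -13189 (Z = 121*(-109) = -13189)
48780 - Z = 48780 - 1*(-13189) = 48780 + 13189 = 61969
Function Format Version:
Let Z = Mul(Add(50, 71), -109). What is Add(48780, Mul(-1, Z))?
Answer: 61969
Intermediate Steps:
Z = -13189 (Z = Mul(121, -109) = -13189)
Add(48780, Mul(-1, Z)) = Add(48780, Mul(-1, -13189)) = Add(48780, 13189) = 61969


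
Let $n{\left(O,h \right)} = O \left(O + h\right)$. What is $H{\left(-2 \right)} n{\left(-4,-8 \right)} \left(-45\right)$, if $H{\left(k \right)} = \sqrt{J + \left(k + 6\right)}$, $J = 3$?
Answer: $- 2160 \sqrt{7} \approx -5714.8$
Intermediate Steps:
$H{\left(k \right)} = \sqrt{9 + k}$ ($H{\left(k \right)} = \sqrt{3 + \left(k + 6\right)} = \sqrt{3 + \left(6 + k\right)} = \sqrt{9 + k}$)
$H{\left(-2 \right)} n{\left(-4,-8 \right)} \left(-45\right) = \sqrt{9 - 2} \left(- 4 \left(-4 - 8\right)\right) \left(-45\right) = \sqrt{7} \left(\left(-4\right) \left(-12\right)\right) \left(-45\right) = \sqrt{7} \cdot 48 \left(-45\right) = 48 \sqrt{7} \left(-45\right) = - 2160 \sqrt{7}$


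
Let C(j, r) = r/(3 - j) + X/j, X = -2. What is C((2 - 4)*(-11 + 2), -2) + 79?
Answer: 3556/45 ≈ 79.022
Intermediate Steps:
C(j, r) = -2/j + r/(3 - j) (C(j, r) = r/(3 - j) - 2/j = -2/j + r/(3 - j))
C((2 - 4)*(-11 + 2), -2) + 79 = (6 - 2*(2 - 4)*(-11 + 2) - 1*(2 - 4)*(-11 + 2)*(-2))/((((2 - 4)*(-11 + 2)))*(-3 + (2 - 4)*(-11 + 2))) + 79 = (6 - (-4)*(-9) - 1*(-2*(-9))*(-2))/(((-2*(-9)))*(-3 - 2*(-9))) + 79 = (6 - 2*18 - 1*18*(-2))/(18*(-3 + 18)) + 79 = (1/18)*(6 - 36 + 36)/15 + 79 = (1/18)*(1/15)*6 + 79 = 1/45 + 79 = 3556/45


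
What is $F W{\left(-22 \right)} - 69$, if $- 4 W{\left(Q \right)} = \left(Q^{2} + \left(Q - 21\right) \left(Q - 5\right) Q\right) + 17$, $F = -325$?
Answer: $- \frac{8138601}{4} \approx -2.0347 \cdot 10^{6}$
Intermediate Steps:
$W{\left(Q \right)} = - \frac{17}{4} - \frac{Q^{2}}{4} - \frac{Q \left(-21 + Q\right) \left(-5 + Q\right)}{4}$ ($W{\left(Q \right)} = - \frac{\left(Q^{2} + \left(Q - 21\right) \left(Q - 5\right) Q\right) + 17}{4} = - \frac{\left(Q^{2} + \left(-21 + Q\right) \left(-5 + Q\right) Q\right) + 17}{4} = - \frac{\left(Q^{2} + Q \left(-21 + Q\right) \left(-5 + Q\right)\right) + 17}{4} = - \frac{17 + Q^{2} + Q \left(-21 + Q\right) \left(-5 + Q\right)}{4} = - \frac{17}{4} - \frac{Q^{2}}{4} - \frac{Q \left(-21 + Q\right) \left(-5 + Q\right)}{4}$)
$F W{\left(-22 \right)} - 69 = - 325 \left(- \frac{17}{4} - - \frac{1155}{2} - \frac{\left(-22\right)^{3}}{4} + \frac{25 \left(-22\right)^{2}}{4}\right) - 69 = - 325 \left(- \frac{17}{4} + \frac{1155}{2} - -2662 + \frac{25}{4} \cdot 484\right) - 69 = - 325 \left(- \frac{17}{4} + \frac{1155}{2} + 2662 + 3025\right) - 69 = \left(-325\right) \frac{25041}{4} - 69 = - \frac{8138325}{4} - 69 = - \frac{8138601}{4}$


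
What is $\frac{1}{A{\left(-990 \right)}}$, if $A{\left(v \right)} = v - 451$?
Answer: $- \frac{1}{1441} \approx -0.00069396$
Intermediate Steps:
$A{\left(v \right)} = -451 + v$ ($A{\left(v \right)} = v - 451 = -451 + v$)
$\frac{1}{A{\left(-990 \right)}} = \frac{1}{-451 - 990} = \frac{1}{-1441} = - \frac{1}{1441}$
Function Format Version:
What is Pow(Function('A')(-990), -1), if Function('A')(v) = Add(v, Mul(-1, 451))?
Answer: Rational(-1, 1441) ≈ -0.00069396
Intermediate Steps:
Function('A')(v) = Add(-451, v) (Function('A')(v) = Add(v, -451) = Add(-451, v))
Pow(Function('A')(-990), -1) = Pow(Add(-451, -990), -1) = Pow(-1441, -1) = Rational(-1, 1441)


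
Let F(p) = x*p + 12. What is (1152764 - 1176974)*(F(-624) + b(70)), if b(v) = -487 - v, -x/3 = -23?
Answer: 1055580210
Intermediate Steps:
x = 69 (x = -3*(-23) = 69)
F(p) = 12 + 69*p (F(p) = 69*p + 12 = 12 + 69*p)
(1152764 - 1176974)*(F(-624) + b(70)) = (1152764 - 1176974)*((12 + 69*(-624)) + (-487 - 1*70)) = -24210*((12 - 43056) + (-487 - 70)) = -24210*(-43044 - 557) = -24210*(-43601) = 1055580210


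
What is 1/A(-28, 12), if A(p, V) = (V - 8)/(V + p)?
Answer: -4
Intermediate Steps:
A(p, V) = (-8 + V)/(V + p)
1/A(-28, 12) = 1/((-8 + 12)/(12 - 28)) = 1/(4/(-16)) = 1/(-1/16*4) = 1/(-1/4) = -4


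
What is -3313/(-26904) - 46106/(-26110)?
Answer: 663469127/351231720 ≈ 1.8890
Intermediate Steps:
-3313/(-26904) - 46106/(-26110) = -3313*(-1/26904) - 46106*(-1/26110) = 3313/26904 + 23053/13055 = 663469127/351231720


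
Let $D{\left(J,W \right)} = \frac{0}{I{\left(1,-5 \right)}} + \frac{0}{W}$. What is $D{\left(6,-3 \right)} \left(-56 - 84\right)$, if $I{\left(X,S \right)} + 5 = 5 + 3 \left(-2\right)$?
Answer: $0$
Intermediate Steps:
$I{\left(X,S \right)} = -6$ ($I{\left(X,S \right)} = -5 + \left(5 + 3 \left(-2\right)\right) = -5 + \left(5 - 6\right) = -5 - 1 = -6$)
$D{\left(J,W \right)} = 0$ ($D{\left(J,W \right)} = \frac{0}{-6} + \frac{0}{W} = 0 \left(- \frac{1}{6}\right) + 0 = 0 + 0 = 0$)
$D{\left(6,-3 \right)} \left(-56 - 84\right) = 0 \left(-56 - 84\right) = 0 \left(-140\right) = 0$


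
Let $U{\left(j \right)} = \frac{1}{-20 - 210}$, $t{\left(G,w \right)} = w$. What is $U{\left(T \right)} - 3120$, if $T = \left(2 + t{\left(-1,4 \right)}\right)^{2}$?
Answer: $- \frac{717601}{230} \approx -3120.0$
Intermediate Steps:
$T = 36$ ($T = \left(2 + 4\right)^{2} = 6^{2} = 36$)
$U{\left(j \right)} = - \frac{1}{230}$ ($U{\left(j \right)} = \frac{1}{-230} = - \frac{1}{230}$)
$U{\left(T \right)} - 3120 = - \frac{1}{230} - 3120 = - \frac{717601}{230}$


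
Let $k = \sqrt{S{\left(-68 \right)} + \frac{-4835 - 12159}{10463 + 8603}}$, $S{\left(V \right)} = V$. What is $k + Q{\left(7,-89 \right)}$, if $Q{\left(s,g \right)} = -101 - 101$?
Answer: $-202 + \frac{i \sqrt{6260711953}}{9533} \approx -202.0 + 8.3001 i$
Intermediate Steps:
$Q{\left(s,g \right)} = -202$ ($Q{\left(s,g \right)} = -101 - 101 = -202$)
$k = \frac{i \sqrt{6260711953}}{9533}$ ($k = \sqrt{-68 + \frac{-4835 - 12159}{10463 + 8603}} = \sqrt{-68 - \frac{16994}{19066}} = \sqrt{-68 - \frac{8497}{9533}} = \sqrt{- \frac{656741}{9533}} = \frac{i \sqrt{6260711953}}{9533} \approx 8.3001 i$)
$k + Q{\left(7,-89 \right)} = \frac{i \sqrt{6260711953}}{9533} - 202 = -202 + \frac{i \sqrt{6260711953}}{9533}$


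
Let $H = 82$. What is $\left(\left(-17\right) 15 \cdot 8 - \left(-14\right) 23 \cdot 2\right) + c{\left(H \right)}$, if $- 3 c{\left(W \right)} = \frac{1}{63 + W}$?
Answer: $- \frac{607261}{435} \approx -1396.0$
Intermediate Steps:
$c{\left(W \right)} = - \frac{1}{3 \left(63 + W\right)}$
$\left(\left(-17\right) 15 \cdot 8 - \left(-14\right) 23 \cdot 2\right) + c{\left(H \right)} = \left(\left(-17\right) 15 \cdot 8 - \left(-14\right) 23 \cdot 2\right) - \frac{1}{189 + 3 \cdot 82} = \left(\left(-255\right) 8 - \left(-322\right) 2\right) - \frac{1}{189 + 246} = \left(-2040 - -644\right) - \frac{1}{435} = \left(-2040 + 644\right) - \frac{1}{435} = -1396 - \frac{1}{435} = - \frac{607261}{435}$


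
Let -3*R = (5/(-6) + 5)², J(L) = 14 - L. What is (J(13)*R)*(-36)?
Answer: 625/3 ≈ 208.33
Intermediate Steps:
R = -625/108 (R = -(5/(-6) + 5)²/3 = -(5*(-⅙) + 5)²/3 = -(-⅚ + 5)²/3 = -(25/6)²/3 = -⅓*625/36 = -625/108 ≈ -5.7870)
(J(13)*R)*(-36) = ((14 - 1*13)*(-625/108))*(-36) = ((14 - 13)*(-625/108))*(-36) = (1*(-625/108))*(-36) = -625/108*(-36) = 625/3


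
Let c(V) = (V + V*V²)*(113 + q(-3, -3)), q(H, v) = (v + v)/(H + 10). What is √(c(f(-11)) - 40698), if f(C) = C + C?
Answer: 2*I*√15156463/7 ≈ 1112.3*I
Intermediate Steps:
f(C) = 2*C
q(H, v) = 2*v/(10 + H) (q(H, v) = (2*v)/(10 + H) = 2*v/(10 + H))
c(V) = 785*V/7 + 785*V³/7 (c(V) = (V + V*V²)*(113 + 2*(-3)/(10 - 3)) = (V + V³)*(113 + 2*(-3)/7) = (V + V³)*(113 + 2*(-3)*(⅐)) = (V + V³)*(113 - 6/7) = (V + V³)*(785/7) = 785*V/7 + 785*V³/7)
√(c(f(-11)) - 40698) = √(785*(2*(-11))*(1 + (2*(-11))²)/7 - 40698) = √((785/7)*(-22)*(1 + (-22)²) - 40698) = √((785/7)*(-22)*(1 + 484) - 40698) = √((785/7)*(-22)*485 - 40698) = √(-8375950/7 - 40698) = √(-8660836/7) = 2*I*√15156463/7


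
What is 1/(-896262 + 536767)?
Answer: -1/359495 ≈ -2.7817e-6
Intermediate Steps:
1/(-896262 + 536767) = 1/(-359495) = -1/359495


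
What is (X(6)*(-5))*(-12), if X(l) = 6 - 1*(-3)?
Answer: 540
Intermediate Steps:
X(l) = 9 (X(l) = 6 + 3 = 9)
(X(6)*(-5))*(-12) = (9*(-5))*(-12) = -45*(-12) = 540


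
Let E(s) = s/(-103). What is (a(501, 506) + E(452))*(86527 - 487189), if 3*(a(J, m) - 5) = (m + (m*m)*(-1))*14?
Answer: 49211186078334/103 ≈ 4.7778e+11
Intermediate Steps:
E(s) = -s/103 (E(s) = s*(-1/103) = -s/103)
a(J, m) = 5 - 14*m²/3 + 14*m/3 (a(J, m) = 5 + ((m + (m*m)*(-1))*14)/3 = 5 + ((m + m²*(-1))*14)/3 = 5 + ((m - m²)*14)/3 = 5 + (-14*m² + 14*m)/3 = 5 + (-14*m²/3 + 14*m/3) = 5 - 14*m²/3 + 14*m/3)
(a(501, 506) + E(452))*(86527 - 487189) = ((5 - 14/3*506² + (14/3)*506) - 1/103*452)*(86527 - 487189) = ((5 - 14/3*256036 + 7084/3) - 452/103)*(-400662) = ((5 - 3584504/3 + 7084/3) - 452/103)*(-400662) = (-3577405/3 - 452/103)*(-400662) = -368474071/309*(-400662) = 49211186078334/103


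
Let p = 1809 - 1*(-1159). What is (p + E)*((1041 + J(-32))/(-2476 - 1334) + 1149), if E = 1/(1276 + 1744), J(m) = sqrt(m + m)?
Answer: 13076494985763/3835400 - 2987787*I/479425 ≈ 3.4094e+6 - 6.232*I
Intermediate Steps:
J(m) = sqrt(2)*sqrt(m) (J(m) = sqrt(2*m) = sqrt(2)*sqrt(m))
p = 2968 (p = 1809 + 1159 = 2968)
E = 1/3020 ≈ 0.00033113
(p + E)*((1041 + J(-32))/(-2476 - 1334) + 1149) = (2968 + 1/3020)*((1041 + sqrt(2)*sqrt(-32))/(-2476 - 1334) + 1149) = 8963361*((1041 + sqrt(2)*(4*I*sqrt(2)))/(-3810) + 1149)/3020 = 8963361*((1041 + 8*I)*(-1/3810) + 1149)/3020 = 8963361*((-347/1270 - 4*I/1905) + 1149)/3020 = 8963361*(1458883/1270 - 4*I/1905)/3020 = 13076494985763/3835400 - 2987787*I/479425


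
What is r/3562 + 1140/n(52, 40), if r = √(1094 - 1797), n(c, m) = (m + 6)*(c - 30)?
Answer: 285/253 + I*√703/3562 ≈ 1.1265 + 0.0074436*I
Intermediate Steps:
n(c, m) = (-30 + c)*(6 + m) (n(c, m) = (6 + m)*(-30 + c) = (-30 + c)*(6 + m))
r = I*√703 (r = √(-703) = I*√703 ≈ 26.514*I)
r/3562 + 1140/n(52, 40) = (I*√703)/3562 + 1140/(-180 - 30*40 + 6*52 + 52*40) = (I*√703)*(1/3562) + 1140/(-180 - 1200 + 312 + 2080) = I*√703/3562 + 1140/1012 = I*√703/3562 + 1140*(1/1012) = I*√703/3562 + 285/253 = 285/253 + I*√703/3562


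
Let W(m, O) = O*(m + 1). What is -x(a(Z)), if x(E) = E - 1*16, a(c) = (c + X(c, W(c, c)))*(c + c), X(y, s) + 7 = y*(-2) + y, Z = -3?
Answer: -26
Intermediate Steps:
W(m, O) = O*(1 + m)
X(y, s) = -7 - y (X(y, s) = -7 + (y*(-2) + y) = -7 + (-2*y + y) = -7 - y)
a(c) = -14*c (a(c) = (c + (-7 - c))*(c + c) = -14*c)
x(E) = -16 + E (x(E) = E - 16 = -16 + E)
-x(a(Z)) = -(-16 - 14*(-3)) = -(-16 + 42) = -1*26 = -26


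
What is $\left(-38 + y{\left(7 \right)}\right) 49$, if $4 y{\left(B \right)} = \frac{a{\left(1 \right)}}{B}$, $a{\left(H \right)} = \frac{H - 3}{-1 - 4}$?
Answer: $- \frac{18613}{10} \approx -1861.3$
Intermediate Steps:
$a{\left(H \right)} = \frac{3}{5} - \frac{H}{5}$ ($a{\left(H \right)} = \frac{-3 + H}{-5} = \left(-3 + H\right) \left(- \frac{1}{5}\right) = \frac{3}{5} - \frac{H}{5}$)
$y{\left(B \right)} = \frac{1}{10 B}$ ($y{\left(B \right)} = \frac{\left(\frac{3}{5} - \frac{1}{5}\right) \frac{1}{B}}{4} = \frac{\frac{2}{5} \frac{1}{B}}{4} = \frac{1}{10 B}$)
$\left(-38 + y{\left(7 \right)}\right) 49 = \left(-38 + \frac{1}{10 \cdot 7}\right) 49 = \left(-38 + \frac{1}{10} \cdot \frac{1}{7}\right) 49 = \left(-38 + \frac{1}{70}\right) 49 = \left(- \frac{2659}{70}\right) 49 = - \frac{18613}{10}$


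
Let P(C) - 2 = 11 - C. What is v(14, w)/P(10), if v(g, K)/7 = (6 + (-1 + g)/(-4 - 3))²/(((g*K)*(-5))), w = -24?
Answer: 841/35280 ≈ 0.023838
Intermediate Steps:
P(C) = 13 - C (P(C) = 2 + (11 - C) = 13 - C)
v(g, K) = -7*(43/7 - g/7)²/(5*K*g) (v(g, K) = 7*((6 + (-1 + g)/(-4 - 3))²/(((g*K)*(-5)))) = 7*((6 + (-1 + g)/(-7))²/(((K*g)*(-5)))) = 7*((6 + (-1 + g)*(-⅐))²/((-5*K*g))) = 7*((6 + (⅐ - g/7))²*(-1/(5*K*g))) = 7*((43/7 - g/7)²*(-1/(5*K*g))) = 7*(-(43/7 - g/7)²/(5*K*g)) = -7*(43/7 - g/7)²/(5*K*g))
v(14, w)/P(10) = (-1/35*(-43 + 14)²/(-24*14))/(13 - 1*10) = (-1/35*(-1/24)*1/14*(-29)²)/(13 - 10) = -1/35*(-1/24)*1/14*841/3 = (841/11760)*(⅓) = 841/35280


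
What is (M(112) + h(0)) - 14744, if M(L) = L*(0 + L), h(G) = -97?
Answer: -2297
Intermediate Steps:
M(L) = L² (M(L) = L*L = L²)
(M(112) + h(0)) - 14744 = (112² - 97) - 14744 = (12544 - 97) - 14744 = 12447 - 14744 = -2297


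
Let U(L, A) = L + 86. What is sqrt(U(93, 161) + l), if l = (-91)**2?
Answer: 6*sqrt(235) ≈ 91.978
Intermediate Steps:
U(L, A) = 86 + L
l = 8281
sqrt(U(93, 161) + l) = sqrt((86 + 93) + 8281) = sqrt(179 + 8281) = sqrt(8460) = 6*sqrt(235)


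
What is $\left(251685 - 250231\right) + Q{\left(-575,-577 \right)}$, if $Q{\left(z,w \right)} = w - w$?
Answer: $1454$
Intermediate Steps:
$Q{\left(z,w \right)} = 0$
$\left(251685 - 250231\right) + Q{\left(-575,-577 \right)} = \left(251685 - 250231\right) + 0 = 1454 + 0 = 1454$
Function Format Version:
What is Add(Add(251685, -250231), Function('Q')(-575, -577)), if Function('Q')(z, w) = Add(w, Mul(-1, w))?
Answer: 1454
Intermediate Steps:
Function('Q')(z, w) = 0
Add(Add(251685, -250231), Function('Q')(-575, -577)) = Add(Add(251685, -250231), 0) = Add(1454, 0) = 1454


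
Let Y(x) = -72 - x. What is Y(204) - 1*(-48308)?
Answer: 48032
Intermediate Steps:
Y(204) - 1*(-48308) = (-72 - 1*204) - 1*(-48308) = (-72 - 204) + 48308 = -276 + 48308 = 48032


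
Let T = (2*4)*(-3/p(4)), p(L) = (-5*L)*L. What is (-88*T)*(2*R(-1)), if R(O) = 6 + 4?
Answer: -528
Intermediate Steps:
p(L) = -5*L²
R(O) = 10
T = 3/10 (T = (2*4)*(-3/((-5*4²))) = 8*(-3/((-5*16))) = 8*(-3/(-80)) = 8*(-3*(-1/80)) = 8*(3/80) = 3/10 ≈ 0.30000)
(-88*T)*(2*R(-1)) = (-88*3/10)*(2*10) = -132/5*20 = -528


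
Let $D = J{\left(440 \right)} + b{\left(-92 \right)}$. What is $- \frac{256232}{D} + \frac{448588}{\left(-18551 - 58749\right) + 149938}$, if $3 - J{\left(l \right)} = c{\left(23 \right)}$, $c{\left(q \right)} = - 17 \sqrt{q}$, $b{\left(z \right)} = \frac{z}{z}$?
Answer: $\frac{38711653546}{240831289} - \frac{4355944 \sqrt{23}}{6631} \approx -2989.7$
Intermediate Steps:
$b{\left(z \right)} = 1$
$J{\left(l \right)} = 3 + 17 \sqrt{23}$ ($J{\left(l \right)} = 3 - - 17 \sqrt{23} = 3 + 17 \sqrt{23}$)
$D = 4 + 17 \sqrt{23}$ ($D = \left(3 + 17 \sqrt{23}\right) + 1 = 4 + 17 \sqrt{23} \approx 85.529$)
$- \frac{256232}{D} + \frac{448588}{\left(-18551 - 58749\right) + 149938} = - \frac{256232}{4 + 17 \sqrt{23}} + \frac{448588}{\left(-18551 - 58749\right) + 149938} = - \frac{256232}{4 + 17 \sqrt{23}} + \frac{448588}{-77300 + 149938} = - \frac{256232}{4 + 17 \sqrt{23}} + \frac{448588}{72638} = - \frac{256232}{4 + 17 \sqrt{23}} + 448588 \cdot \frac{1}{72638} = - \frac{256232}{4 + 17 \sqrt{23}} + \frac{224294}{36319} = \frac{224294}{36319} - \frac{256232}{4 + 17 \sqrt{23}}$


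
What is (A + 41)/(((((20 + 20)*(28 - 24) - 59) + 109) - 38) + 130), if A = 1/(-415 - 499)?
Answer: 37473/276028 ≈ 0.13576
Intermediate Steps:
A = -1/914 (A = 1/(-914) = -1/914 ≈ -0.0010941)
(A + 41)/(((((20 + 20)*(28 - 24) - 59) + 109) - 38) + 130) = (-1/914 + 41)/(((((20 + 20)*(28 - 24) - 59) + 109) - 38) + 130) = 37473/(914*((((40*4 - 59) + 109) - 38) + 130)) = 37473/(914*((((160 - 59) + 109) - 38) + 130)) = 37473/(914*(((101 + 109) - 38) + 130)) = 37473/(914*((210 - 38) + 130)) = 37473/(914*(172 + 130)) = (37473/914)/302 = (37473/914)*(1/302) = 37473/276028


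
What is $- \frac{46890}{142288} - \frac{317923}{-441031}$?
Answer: $\frac{12278342117}{31376709464} \approx 0.39132$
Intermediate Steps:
$- \frac{46890}{142288} - \frac{317923}{-441031} = \left(-46890\right) \frac{1}{142288} - - \frac{317923}{441031} = - \frac{23445}{71144} + \frac{317923}{441031} = \frac{12278342117}{31376709464}$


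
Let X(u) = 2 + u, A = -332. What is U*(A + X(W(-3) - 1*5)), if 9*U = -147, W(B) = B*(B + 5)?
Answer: 16709/3 ≈ 5569.7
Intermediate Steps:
W(B) = B*(5 + B)
U = -49/3 (U = (1/9)*(-147) = -49/3 ≈ -16.333)
U*(A + X(W(-3) - 1*5)) = -49*(-332 + (2 + (-3*(5 - 3) - 1*5)))/3 = -49*(-332 + (2 + (-3*2 - 5)))/3 = -49*(-332 + (2 + (-6 - 5)))/3 = -49*(-332 + (2 - 11))/3 = -49*(-332 - 9)/3 = -49/3*(-341) = 16709/3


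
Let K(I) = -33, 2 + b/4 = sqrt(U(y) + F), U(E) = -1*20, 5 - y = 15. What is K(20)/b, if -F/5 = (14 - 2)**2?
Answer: 11/496 + 11*I*sqrt(185)/496 ≈ 0.022177 + 0.30165*I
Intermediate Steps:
y = -10 (y = 5 - 1*15 = 5 - 15 = -10)
U(E) = -20
F = -720 (F = -5*(14 - 2)**2 = -5*12**2 = -5*144 = -720)
b = -8 + 8*I*sqrt(185) (b = -8 + 4*sqrt(-20 - 720) = -8 + 4*sqrt(-740) = -8 + 4*(2*I*sqrt(185)) = -8 + 8*I*sqrt(185) ≈ -8.0 + 108.81*I)
K(20)/b = -33/(-8 + 8*I*sqrt(185))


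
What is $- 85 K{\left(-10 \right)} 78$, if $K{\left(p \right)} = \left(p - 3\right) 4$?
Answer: $344760$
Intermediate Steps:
$K{\left(p \right)} = -12 + 4 p$ ($K{\left(p \right)} = \left(-3 + p\right) 4 = -12 + 4 p$)
$- 85 K{\left(-10 \right)} 78 = - 85 \left(-12 + 4 \left(-10\right)\right) 78 = - 85 \left(-12 - 40\right) 78 = \left(-85\right) \left(-52\right) 78 = 4420 \cdot 78 = 344760$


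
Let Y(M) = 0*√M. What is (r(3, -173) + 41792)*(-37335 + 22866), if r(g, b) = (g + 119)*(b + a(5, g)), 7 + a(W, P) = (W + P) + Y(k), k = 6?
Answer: -301070952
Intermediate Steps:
Y(M) = 0
a(W, P) = -7 + P + W (a(W, P) = -7 + ((W + P) + 0) = -7 + ((P + W) + 0) = -7 + (P + W) = -7 + P + W)
r(g, b) = (119 + g)*(-2 + b + g) (r(g, b) = (g + 119)*(b + (-7 + g + 5)) = (119 + g)*(b + (-2 + g)) = (119 + g)*(-2 + b + g))
(r(3, -173) + 41792)*(-37335 + 22866) = ((-238 + 3² + 117*3 + 119*(-173) - 173*3) + 41792)*(-37335 + 22866) = ((-238 + 9 + 351 - 20587 - 519) + 41792)*(-14469) = (-20984 + 41792)*(-14469) = 20808*(-14469) = -301070952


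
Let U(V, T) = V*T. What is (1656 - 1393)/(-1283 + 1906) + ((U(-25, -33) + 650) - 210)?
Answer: 788358/623 ≈ 1265.4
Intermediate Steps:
U(V, T) = T*V
(1656 - 1393)/(-1283 + 1906) + ((U(-25, -33) + 650) - 210) = (1656 - 1393)/(-1283 + 1906) + ((-33*(-25) + 650) - 210) = 263/623 + ((825 + 650) - 210) = 263*(1/623) + (1475 - 210) = 263/623 + 1265 = 788358/623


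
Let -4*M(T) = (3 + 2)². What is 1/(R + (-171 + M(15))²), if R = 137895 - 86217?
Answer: 16/1329529 ≈ 1.2034e-5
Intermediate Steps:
R = 51678
M(T) = -25/4 (M(T) = -(3 + 2)²/4 = -¼*5² = -¼*25 = -25/4)
1/(R + (-171 + M(15))²) = 1/(51678 + (-171 - 25/4)²) = 1/(51678 + (-709/4)²) = 1/(51678 + 502681/16) = 1/(1329529/16) = 16/1329529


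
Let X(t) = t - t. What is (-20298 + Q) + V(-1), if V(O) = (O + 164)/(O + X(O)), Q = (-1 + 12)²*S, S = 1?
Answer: -20340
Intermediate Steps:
X(t) = 0
Q = 121 (Q = (-1 + 12)²*1 = 11²*1 = 121*1 = 121)
V(O) = (164 + O)/O (V(O) = (O + 164)/(O + 0) = (164 + O)/O)
(-20298 + Q) + V(-1) = (-20298 + 121) + (164 - 1)/(-1) = -20177 - 1*163 = -20177 - 163 = -20340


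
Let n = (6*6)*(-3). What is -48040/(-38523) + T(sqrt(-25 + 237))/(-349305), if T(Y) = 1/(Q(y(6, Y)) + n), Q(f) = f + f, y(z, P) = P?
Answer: 15124925476307/12128590565520 + sqrt(53)/944520720 ≈ 1.2470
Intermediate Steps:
n = -108 (n = 36*(-3) = -108)
Q(f) = 2*f
T(Y) = 1/(-108 + 2*Y) (T(Y) = 1/(2*Y - 108) = 1/(-108 + 2*Y))
-48040/(-38523) + T(sqrt(-25 + 237))/(-349305) = -48040/(-38523) + (1/(2*(-54 + sqrt(-25 + 237))))/(-349305) = -48040*(-1/38523) + (1/(2*(-54 + sqrt(212))))*(-1/349305) = 48040/38523 + (1/(2*(-54 + 2*sqrt(53))))*(-1/349305) = 48040/38523 - 1/(698610*(-54 + 2*sqrt(53)))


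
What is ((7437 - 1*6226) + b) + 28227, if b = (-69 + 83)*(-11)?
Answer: 29284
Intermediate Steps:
b = -154 (b = 14*(-11) = -154)
((7437 - 1*6226) + b) + 28227 = ((7437 - 1*6226) - 154) + 28227 = ((7437 - 6226) - 154) + 28227 = (1211 - 154) + 28227 = 1057 + 28227 = 29284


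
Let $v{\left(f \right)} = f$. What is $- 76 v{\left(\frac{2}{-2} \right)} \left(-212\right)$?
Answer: $-16112$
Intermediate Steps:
$- 76 v{\left(\frac{2}{-2} \right)} \left(-212\right) = - 76 \frac{2}{-2} \left(-212\right) = - 76 \cdot 2 \left(- \frac{1}{2}\right) \left(-212\right) = \left(-76\right) \left(-1\right) \left(-212\right) = 76 \left(-212\right) = -16112$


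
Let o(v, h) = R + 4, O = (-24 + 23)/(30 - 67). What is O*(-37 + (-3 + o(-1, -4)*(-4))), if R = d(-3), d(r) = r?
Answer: -44/37 ≈ -1.1892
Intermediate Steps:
R = -3
O = 1/37 (O = -1/(-37) = -1*(-1/37) = 1/37 ≈ 0.027027)
o(v, h) = 1 (o(v, h) = -3 + 4 = 1)
O*(-37 + (-3 + o(-1, -4)*(-4))) = (-37 + (-3 + 1*(-4)))/37 = (-37 + (-3 - 4))/37 = (-37 - 7)/37 = (1/37)*(-44) = -44/37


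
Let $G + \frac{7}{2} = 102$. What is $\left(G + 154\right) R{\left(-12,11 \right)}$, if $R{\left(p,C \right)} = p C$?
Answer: $-33330$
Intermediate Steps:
$G = \frac{197}{2}$ ($G = - \frac{7}{2} + 102 = \frac{197}{2} \approx 98.5$)
$R{\left(p,C \right)} = C p$
$\left(G + 154\right) R{\left(-12,11 \right)} = \left(\frac{197}{2} + 154\right) 11 \left(-12\right) = \frac{505}{2} \left(-132\right) = -33330$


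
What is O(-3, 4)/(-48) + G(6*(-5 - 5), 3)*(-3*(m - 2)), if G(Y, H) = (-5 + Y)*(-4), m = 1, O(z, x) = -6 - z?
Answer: 12481/16 ≈ 780.06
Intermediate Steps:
G(Y, H) = 20 - 4*Y
O(-3, 4)/(-48) + G(6*(-5 - 5), 3)*(-3*(m - 2)) = (-6 - 1*(-3))/(-48) + (20 - 24*(-5 - 5))*(-3*(1 - 2)) = (-6 + 3)*(-1/48) + (20 - 24*(-10))*(-3*(-1)) = -3*(-1/48) + (20 - 4*(-60))*3 = 1/16 + (20 + 240)*3 = 1/16 + 260*3 = 1/16 + 780 = 12481/16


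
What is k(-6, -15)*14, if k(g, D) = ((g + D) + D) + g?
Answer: -588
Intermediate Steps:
k(g, D) = 2*D + 2*g (k(g, D) = ((D + g) + D) + g = (g + 2*D) + g = 2*D + 2*g)
k(-6, -15)*14 = (2*(-15) + 2*(-6))*14 = (-30 - 12)*14 = -42*14 = -588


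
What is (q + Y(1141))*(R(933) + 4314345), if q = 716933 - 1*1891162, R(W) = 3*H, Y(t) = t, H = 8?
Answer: -5061134501472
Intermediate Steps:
R(W) = 24 (R(W) = 3*8 = 24)
q = -1174229 (q = 716933 - 1891162 = -1174229)
(q + Y(1141))*(R(933) + 4314345) = (-1174229 + 1141)*(24 + 4314345) = -1173088*4314369 = -5061134501472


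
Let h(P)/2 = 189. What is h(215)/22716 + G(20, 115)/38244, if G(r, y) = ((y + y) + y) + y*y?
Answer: 2241058/6032991 ≈ 0.37147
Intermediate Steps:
h(P) = 378 (h(P) = 2*189 = 378)
G(r, y) = y² + 3*y (G(r, y) = (2*y + y) + y² = 3*y + y² = y² + 3*y)
h(215)/22716 + G(20, 115)/38244 = 378/22716 + (115*(3 + 115))/38244 = 378*(1/22716) + (115*118)*(1/38244) = 21/1262 + 13570*(1/38244) = 21/1262 + 6785/19122 = 2241058/6032991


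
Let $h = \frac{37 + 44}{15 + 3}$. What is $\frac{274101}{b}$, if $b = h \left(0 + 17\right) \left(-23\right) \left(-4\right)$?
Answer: $\frac{91367}{2346} \approx 38.946$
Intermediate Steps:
$h = \frac{9}{2}$ ($h = \frac{81}{18} = 81 \cdot \frac{1}{18} = \frac{9}{2} \approx 4.5$)
$b = 7038$ ($b = \frac{9 \left(0 + 17\right) \left(-23\right) \left(-4\right)}{2} = \frac{9 \cdot 17 \left(-23\right) \left(-4\right)}{2} = \frac{9 \left(\left(-391\right) \left(-4\right)\right)}{2} = \frac{9}{2} \cdot 1564 = 7038$)
$\frac{274101}{b} = \frac{274101}{7038} = 274101 \cdot \frac{1}{7038} = \frac{91367}{2346}$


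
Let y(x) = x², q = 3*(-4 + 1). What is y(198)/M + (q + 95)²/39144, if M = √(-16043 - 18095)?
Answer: 1849/9786 - 19602*I*√202/1313 ≈ 0.18894 - 212.18*I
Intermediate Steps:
q = -9 (q = 3*(-3) = -9)
M = 13*I*√202 (M = √(-34138) = 13*I*√202 ≈ 184.76*I)
y(198)/M + (q + 95)²/39144 = 198²/((13*I*√202)) + (-9 + 95)²/39144 = 39204*(-I*√202/2626) + 86²*(1/39144) = -19602*I*√202/1313 + 7396*(1/39144) = -19602*I*√202/1313 + 1849/9786 = 1849/9786 - 19602*I*√202/1313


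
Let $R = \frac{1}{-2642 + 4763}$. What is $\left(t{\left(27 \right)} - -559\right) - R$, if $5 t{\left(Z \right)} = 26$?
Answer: $\frac{5983336}{10605} \approx 564.2$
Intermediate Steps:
$t{\left(Z \right)} = \frac{26}{5}$ ($t{\left(Z \right)} = \frac{1}{5} \cdot 26 = \frac{26}{5}$)
$R = \frac{1}{2121} \approx 0.00047148$
$\left(t{\left(27 \right)} - -559\right) - R = \left(\frac{26}{5} - -559\right) - \frac{1}{2121} = \left(\frac{26}{5} + 559\right) - \frac{1}{2121} = \frac{2821}{5} - \frac{1}{2121} = \frac{5983336}{10605}$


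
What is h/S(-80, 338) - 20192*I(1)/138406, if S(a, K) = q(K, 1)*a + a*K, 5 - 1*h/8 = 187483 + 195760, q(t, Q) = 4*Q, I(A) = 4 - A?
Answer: 1467646353/13148570 ≈ 111.62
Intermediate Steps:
h = -3065904 (h = 40 - 8*(187483 + 195760) = 40 - 8*383243 = 40 - 3065944 = -3065904)
S(a, K) = 4*a + K*a (S(a, K) = (4*1)*a + a*K = 4*a + K*a)
h/S(-80, 338) - 20192*I(1)/138406 = -3065904*(-1/(80*(4 + 338))) - 20192*(4 - 1*1)/138406 = -3065904/((-80*342)) - 20192*(4 - 1)*(1/138406) = -3065904/(-27360) - 20192*3*(1/138406) = -3065904*(-1/27360) - 60576*1/138406 = 21291/190 - 30288/69203 = 1467646353/13148570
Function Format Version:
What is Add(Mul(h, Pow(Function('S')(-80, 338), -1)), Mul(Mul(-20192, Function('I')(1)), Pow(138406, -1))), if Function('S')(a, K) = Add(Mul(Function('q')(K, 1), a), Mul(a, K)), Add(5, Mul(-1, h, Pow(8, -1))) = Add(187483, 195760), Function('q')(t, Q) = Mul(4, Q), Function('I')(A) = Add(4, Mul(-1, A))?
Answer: Rational(1467646353, 13148570) ≈ 111.62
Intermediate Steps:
h = -3065904 (h = Add(40, Mul(-8, Add(187483, 195760))) = Add(40, Mul(-8, 383243)) = Add(40, -3065944) = -3065904)
Function('S')(a, K) = Add(Mul(4, a), Mul(K, a)) (Function('S')(a, K) = Add(Mul(Mul(4, 1), a), Mul(a, K)) = Add(Mul(4, a), Mul(K, a)))
Add(Mul(h, Pow(Function('S')(-80, 338), -1)), Mul(Mul(-20192, Function('I')(1)), Pow(138406, -1))) = Add(Mul(-3065904, Pow(Mul(-80, Add(4, 338)), -1)), Mul(Mul(-20192, Add(4, Mul(-1, 1))), Pow(138406, -1))) = Add(Mul(-3065904, Pow(Mul(-80, 342), -1)), Mul(Mul(-20192, Add(4, -1)), Rational(1, 138406))) = Add(Mul(-3065904, Pow(-27360, -1)), Mul(Mul(-20192, 3), Rational(1, 138406))) = Add(Mul(-3065904, Rational(-1, 27360)), Mul(-60576, Rational(1, 138406))) = Add(Rational(21291, 190), Rational(-30288, 69203)) = Rational(1467646353, 13148570)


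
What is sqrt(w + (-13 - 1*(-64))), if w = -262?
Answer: I*sqrt(211) ≈ 14.526*I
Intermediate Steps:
sqrt(w + (-13 - 1*(-64))) = sqrt(-262 + (-13 - 1*(-64))) = sqrt(-262 + (-13 + 64)) = sqrt(-262 + 51) = sqrt(-211) = I*sqrt(211)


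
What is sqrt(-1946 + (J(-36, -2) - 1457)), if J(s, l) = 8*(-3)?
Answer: I*sqrt(3427) ≈ 58.541*I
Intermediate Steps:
J(s, l) = -24
sqrt(-1946 + (J(-36, -2) - 1457)) = sqrt(-1946 + (-24 - 1457)) = sqrt(-1946 - 1481) = sqrt(-3427) = I*sqrt(3427)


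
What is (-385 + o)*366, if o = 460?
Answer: 27450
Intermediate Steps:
(-385 + o)*366 = (-385 + 460)*366 = 75*366 = 27450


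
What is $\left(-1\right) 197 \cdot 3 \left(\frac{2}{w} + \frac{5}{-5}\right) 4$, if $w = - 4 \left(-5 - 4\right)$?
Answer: $\frac{6698}{3} \approx 2232.7$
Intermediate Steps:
$w = 36$ ($w = \left(-4\right) \left(-9\right) = 36$)
$\left(-1\right) 197 \cdot 3 \left(\frac{2}{w} + \frac{5}{-5}\right) 4 = \left(-1\right) 197 \cdot 3 \left(\frac{2}{36} + \frac{5}{-5}\right) 4 = - 197 \cdot 3 \left(2 \cdot \frac{1}{36} + 5 \left(- \frac{1}{5}\right)\right) 4 = - 197 \cdot 3 \left(\frac{1}{18} - 1\right) 4 = - 197 \cdot 3 \left(- \frac{17}{18}\right) 4 = - 197 \left(\left(- \frac{17}{6}\right) 4\right) = \left(-197\right) \left(- \frac{34}{3}\right) = \frac{6698}{3}$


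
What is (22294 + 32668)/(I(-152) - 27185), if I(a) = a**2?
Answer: -54962/4081 ≈ -13.468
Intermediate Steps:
(22294 + 32668)/(I(-152) - 27185) = (22294 + 32668)/((-152)**2 - 27185) = 54962/(23104 - 27185) = 54962/(-4081) = 54962*(-1/4081) = -54962/4081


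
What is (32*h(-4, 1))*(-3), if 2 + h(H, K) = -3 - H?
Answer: 96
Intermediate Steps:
h(H, K) = -5 - H (h(H, K) = -2 + (-3 - H) = -5 - H)
(32*h(-4, 1))*(-3) = (32*(-5 - 1*(-4)))*(-3) = (32*(-5 + 4))*(-3) = (32*(-1))*(-3) = -32*(-3) = 96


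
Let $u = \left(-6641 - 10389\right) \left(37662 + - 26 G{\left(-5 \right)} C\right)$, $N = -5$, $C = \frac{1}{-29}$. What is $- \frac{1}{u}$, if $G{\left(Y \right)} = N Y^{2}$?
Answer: $\frac{29}{18544784440} \approx 1.5638 \cdot 10^{-9}$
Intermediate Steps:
$C = - \frac{1}{29} \approx -0.034483$
$G{\left(Y \right)} = - 5 Y^{2}$
$u = - \frac{18544784440}{29}$ ($u = \left(-6641 - 10389\right) \left(37662 + - 26 \left(- 5 \left(-5\right)^{2}\right) \left(- \frac{1}{29}\right)\right) = - 17030 \left(37662 + - 26 \left(\left(-5\right) 25\right) \left(- \frac{1}{29}\right)\right) = - 17030 \left(37662 + \left(-26\right) \left(-125\right) \left(- \frac{1}{29}\right)\right) = - 17030 \left(37662 + 3250 \left(- \frac{1}{29}\right)\right) = - 17030 \left(37662 - \frac{3250}{29}\right) = \left(-17030\right) \frac{1088948}{29} = - \frac{18544784440}{29} \approx -6.3948 \cdot 10^{8}$)
$- \frac{1}{u} = - \frac{1}{- \frac{18544784440}{29}} = \left(-1\right) \left(- \frac{29}{18544784440}\right) = \frac{29}{18544784440}$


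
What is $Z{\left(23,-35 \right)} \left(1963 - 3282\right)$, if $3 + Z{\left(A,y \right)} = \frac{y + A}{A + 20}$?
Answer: $\frac{185979}{43} \approx 4325.1$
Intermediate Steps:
$Z{\left(A,y \right)} = -3 + \frac{A + y}{20 + A}$ ($Z{\left(A,y \right)} = -3 + \frac{y + A}{A + 20} = -3 + \frac{A + y}{20 + A}$)
$Z{\left(23,-35 \right)} \left(1963 - 3282\right) = \frac{-60 - 35 - 46}{20 + 23} \left(1963 - 3282\right) = \frac{-60 - 35 - 46}{43} \left(-1319\right) = \frac{1}{43} \left(-141\right) \left(-1319\right) = \left(- \frac{141}{43}\right) \left(-1319\right) = \frac{185979}{43}$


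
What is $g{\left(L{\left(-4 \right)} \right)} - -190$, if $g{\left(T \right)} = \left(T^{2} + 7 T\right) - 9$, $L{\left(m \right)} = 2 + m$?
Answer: $171$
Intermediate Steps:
$g{\left(T \right)} = -9 + T^{2} + 7 T$
$g{\left(L{\left(-4 \right)} \right)} - -190 = \left(-9 + \left(2 - 4\right)^{2} + 7 \left(2 - 4\right)\right) - -190 = \left(-9 + \left(-2\right)^{2} + 7 \left(-2\right)\right) + 190 = \left(-9 + 4 - 14\right) + 190 = -19 + 190 = 171$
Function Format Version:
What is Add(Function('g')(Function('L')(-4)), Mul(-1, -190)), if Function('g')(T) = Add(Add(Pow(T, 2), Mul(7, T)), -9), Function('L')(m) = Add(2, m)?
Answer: 171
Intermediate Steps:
Function('g')(T) = Add(-9, Pow(T, 2), Mul(7, T))
Add(Function('g')(Function('L')(-4)), Mul(-1, -190)) = Add(Add(-9, Pow(Add(2, -4), 2), Mul(7, Add(2, -4))), Mul(-1, -190)) = Add(Add(-9, Pow(-2, 2), Mul(7, -2)), 190) = Add(Add(-9, 4, -14), 190) = Add(-19, 190) = 171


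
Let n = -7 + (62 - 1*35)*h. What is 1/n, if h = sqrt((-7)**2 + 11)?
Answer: 7/43691 + 54*sqrt(15)/43691 ≈ 0.0049470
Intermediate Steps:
h = 2*sqrt(15) (h = sqrt(49 + 11) = sqrt(60) = 2*sqrt(15) ≈ 7.7460)
n = -7 + 54*sqrt(15) (n = -7 + (62 - 1*35)*(2*sqrt(15)) = -7 + (62 - 35)*(2*sqrt(15)) = -7 + 27*(2*sqrt(15)) = -7 + 54*sqrt(15) ≈ 202.14)
1/n = 1/(-7 + 54*sqrt(15))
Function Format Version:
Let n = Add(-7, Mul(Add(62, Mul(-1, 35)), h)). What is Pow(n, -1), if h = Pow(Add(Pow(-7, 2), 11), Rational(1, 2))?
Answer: Add(Rational(7, 43691), Mul(Rational(54, 43691), Pow(15, Rational(1, 2)))) ≈ 0.0049470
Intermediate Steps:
h = Mul(2, Pow(15, Rational(1, 2))) (h = Pow(Add(49, 11), Rational(1, 2)) = Pow(60, Rational(1, 2)) = Mul(2, Pow(15, Rational(1, 2))) ≈ 7.7460)
n = Add(-7, Mul(54, Pow(15, Rational(1, 2)))) (n = Add(-7, Mul(Add(62, Mul(-1, 35)), Mul(2, Pow(15, Rational(1, 2))))) = Add(-7, Mul(Add(62, -35), Mul(2, Pow(15, Rational(1, 2))))) = Add(-7, Mul(27, Mul(2, Pow(15, Rational(1, 2))))) = Add(-7, Mul(54, Pow(15, Rational(1, 2)))) ≈ 202.14)
Pow(n, -1) = Pow(Add(-7, Mul(54, Pow(15, Rational(1, 2)))), -1)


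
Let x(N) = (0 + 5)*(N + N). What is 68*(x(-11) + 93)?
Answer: -1156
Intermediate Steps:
x(N) = 10*N (x(N) = 5*(2*N) = 10*N)
68*(x(-11) + 93) = 68*(10*(-11) + 93) = 68*(-110 + 93) = 68*(-17) = -1156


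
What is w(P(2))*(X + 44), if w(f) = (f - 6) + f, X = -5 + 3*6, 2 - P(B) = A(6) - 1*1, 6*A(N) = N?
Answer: -114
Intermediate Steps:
A(N) = N/6
P(B) = 2 (P(B) = 2 - ((1/6)*6 - 1*1) = 2 - (1 - 1) = 2 - 1*0 = 2 + 0 = 2)
X = 13 (X = -5 + 18 = 13)
w(f) = -6 + 2*f (w(f) = (-6 + f) + f = -6 + 2*f)
w(P(2))*(X + 44) = (-6 + 2*2)*(13 + 44) = (-6 + 4)*57 = -2*57 = -114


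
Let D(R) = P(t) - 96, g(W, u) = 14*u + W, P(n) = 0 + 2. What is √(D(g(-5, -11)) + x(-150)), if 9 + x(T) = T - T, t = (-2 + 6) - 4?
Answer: I*√103 ≈ 10.149*I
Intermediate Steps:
t = 0 (t = 4 - 4 = 0)
P(n) = 2
g(W, u) = W + 14*u
D(R) = -94 (D(R) = 2 - 96 = -94)
x(T) = -9 (x(T) = -9 + (T - T) = -9 + 0 = -9)
√(D(g(-5, -11)) + x(-150)) = √(-94 - 9) = √(-103) = I*√103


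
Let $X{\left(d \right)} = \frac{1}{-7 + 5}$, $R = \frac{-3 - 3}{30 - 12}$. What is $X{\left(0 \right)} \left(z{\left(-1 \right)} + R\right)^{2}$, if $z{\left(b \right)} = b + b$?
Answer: $- \frac{49}{18} \approx -2.7222$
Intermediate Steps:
$z{\left(b \right)} = 2 b$
$R = - \frac{1}{3}$ ($R = - \frac{6}{18} = \left(-6\right) \frac{1}{18} = - \frac{1}{3} \approx -0.33333$)
$X{\left(d \right)} = - \frac{1}{2}$ ($X{\left(d \right)} = \frac{1}{-2} = - \frac{1}{2}$)
$X{\left(0 \right)} \left(z{\left(-1 \right)} + R\right)^{2} = - \frac{\left(2 \left(-1\right) - \frac{1}{3}\right)^{2}}{2} = - \frac{\left(-2 - \frac{1}{3}\right)^{2}}{2} = - \frac{\left(- \frac{7}{3}\right)^{2}}{2} = \left(- \frac{1}{2}\right) \frac{49}{9} = - \frac{49}{18}$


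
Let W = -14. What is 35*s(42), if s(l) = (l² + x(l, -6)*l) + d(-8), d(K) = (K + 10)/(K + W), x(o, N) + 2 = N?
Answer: 549745/11 ≈ 49977.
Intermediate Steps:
x(o, N) = -2 + N
d(K) = (10 + K)/(-14 + K) (d(K) = (K + 10)/(K - 14) = (10 + K)/(-14 + K))
s(l) = -1/11 + l² - 8*l (s(l) = (l² + (-2 - 6)*l) + (10 - 8)/(-14 - 8) = (l² - 8*l) + 2/(-22) = (l² - 8*l) - 1/22*2 = (l² - 8*l) - 1/11 = -1/11 + l² - 8*l)
35*s(42) = 35*(-1/11 + 42² - 8*42) = 35*(-1/11 + 1764 - 336) = 35*(15707/11) = 549745/11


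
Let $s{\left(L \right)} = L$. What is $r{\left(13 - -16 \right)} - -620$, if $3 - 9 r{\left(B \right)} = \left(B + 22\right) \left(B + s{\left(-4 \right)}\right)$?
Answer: $\frac{1436}{3} \approx 478.67$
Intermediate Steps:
$r{\left(B \right)} = \frac{1}{3} - \frac{\left(-4 + B\right) \left(22 + B\right)}{9}$ ($r{\left(B \right)} = \frac{1}{3} - \frac{\left(B + 22\right) \left(B - 4\right)}{9} = \frac{1}{3} - \frac{\left(22 + B\right) \left(-4 + B\right)}{9} = \frac{1}{3} - \frac{\left(-4 + B\right) \left(22 + B\right)}{9}$)
$r{\left(13 - -16 \right)} - -620 = \left(\frac{91}{9} - 2 \left(13 - -16\right) - \frac{\left(13 - -16\right)^{2}}{9}\right) - -620 = \left(\frac{91}{9} - 2 \left(13 + 16\right) - \frac{\left(13 + 16\right)^{2}}{9}\right) + 620 = \left(\frac{91}{9} - 58 - \frac{29^{2}}{9}\right) + 620 = \left(\frac{91}{9} - 58 - \frac{841}{9}\right) + 620 = - \frac{424}{3} + 620 = \frac{1436}{3}$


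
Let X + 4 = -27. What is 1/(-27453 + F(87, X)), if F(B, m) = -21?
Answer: -1/27474 ≈ -3.6398e-5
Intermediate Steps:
X = -31 (X = -4 - 27 = -31)
1/(-27453 + F(87, X)) = 1/(-27453 - 21) = 1/(-27474) = -1/27474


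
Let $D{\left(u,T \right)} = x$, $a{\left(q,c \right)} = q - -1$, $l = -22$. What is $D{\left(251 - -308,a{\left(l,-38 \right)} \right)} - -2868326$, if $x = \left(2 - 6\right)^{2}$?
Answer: $2868342$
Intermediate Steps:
$a{\left(q,c \right)} = 1 + q$ ($a{\left(q,c \right)} = q + 1 = 1 + q$)
$x = 16$ ($x = \left(-4\right)^{2} = 16$)
$D{\left(u,T \right)} = 16$
$D{\left(251 - -308,a{\left(l,-38 \right)} \right)} - -2868326 = 16 - -2868326 = 16 + 2868326 = 2868342$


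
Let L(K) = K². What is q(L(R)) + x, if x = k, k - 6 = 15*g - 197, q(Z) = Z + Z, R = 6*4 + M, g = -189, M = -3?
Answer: -2144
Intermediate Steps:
R = 21 (R = 6*4 - 3 = 24 - 3 = 21)
q(Z) = 2*Z
k = -3026 (k = 6 + (15*(-189) - 197) = 6 + (-2835 - 197) = 6 - 3032 = -3026)
x = -3026
q(L(R)) + x = 2*21² - 3026 = 2*441 - 3026 = 882 - 3026 = -2144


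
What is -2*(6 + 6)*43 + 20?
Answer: -1012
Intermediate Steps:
-2*(6 + 6)*43 + 20 = -2*12*43 + 20 = -24*43 + 20 = -1032 + 20 = -1012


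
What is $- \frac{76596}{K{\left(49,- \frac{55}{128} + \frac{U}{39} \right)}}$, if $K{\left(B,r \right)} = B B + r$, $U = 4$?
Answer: $- \frac{382367232}{11984159} \approx -31.906$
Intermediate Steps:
$K{\left(B,r \right)} = r + B^{2}$ ($K{\left(B,r \right)} = B^{2} + r = r + B^{2}$)
$- \frac{76596}{K{\left(49,- \frac{55}{128} + \frac{U}{39} \right)}} = - \frac{76596}{\left(- \frac{55}{128} + \frac{4}{39}\right) + 49^{2}} = - \frac{76596}{\left(\left(-55\right) \frac{1}{128} + 4 \cdot \frac{1}{39}\right) + 2401} = - \frac{76596}{\left(- \frac{55}{128} + \frac{4}{39}\right) + 2401} = - \frac{76596}{- \frac{1633}{4992} + 2401} = - \frac{76596}{\frac{11984159}{4992}} = \left(-76596\right) \frac{4992}{11984159} = - \frac{382367232}{11984159}$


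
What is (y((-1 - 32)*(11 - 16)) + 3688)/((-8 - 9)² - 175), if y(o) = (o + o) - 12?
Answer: 2003/57 ≈ 35.140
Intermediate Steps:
y(o) = -12 + 2*o (y(o) = 2*o - 12 = -12 + 2*o)
(y((-1 - 32)*(11 - 16)) + 3688)/((-8 - 9)² - 175) = ((-12 + 2*((-1 - 32)*(11 - 16))) + 3688)/((-8 - 9)² - 175) = ((-12 + 2*(-33*(-5))) + 3688)/((-17)² - 175) = ((-12 + 2*165) + 3688)/(289 - 175) = ((-12 + 330) + 3688)/114 = (318 + 3688)*(1/114) = 4006*(1/114) = 2003/57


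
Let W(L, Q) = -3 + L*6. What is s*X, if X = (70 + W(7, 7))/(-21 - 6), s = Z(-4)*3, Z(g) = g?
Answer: 436/9 ≈ 48.444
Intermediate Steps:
W(L, Q) = -3 + 6*L
s = -12 (s = -4*3 = -12)
X = -109/27 (X = (70 + (-3 + 6*7))/(-21 - 6) = (70 + (-3 + 42))/(-27) = (70 + 39)*(-1/27) = 109*(-1/27) = -109/27 ≈ -4.0370)
s*X = -12*(-109/27) = 436/9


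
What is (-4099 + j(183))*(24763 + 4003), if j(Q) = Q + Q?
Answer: -107383478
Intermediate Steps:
j(Q) = 2*Q
(-4099 + j(183))*(24763 + 4003) = (-4099 + 2*183)*(24763 + 4003) = (-4099 + 366)*28766 = -3733*28766 = -107383478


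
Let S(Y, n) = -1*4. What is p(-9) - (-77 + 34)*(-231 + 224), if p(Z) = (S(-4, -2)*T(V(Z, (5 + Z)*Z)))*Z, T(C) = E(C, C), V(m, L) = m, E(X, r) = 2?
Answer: -229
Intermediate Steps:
S(Y, n) = -4
T(C) = 2
p(Z) = -8*Z (p(Z) = (-4*2)*Z = -8*Z)
p(-9) - (-77 + 34)*(-231 + 224) = -8*(-9) - (-77 + 34)*(-231 + 224) = 72 - (-43)*(-7) = 72 - 1*301 = 72 - 301 = -229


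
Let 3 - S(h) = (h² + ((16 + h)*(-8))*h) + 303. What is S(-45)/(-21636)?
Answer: -2705/7212 ≈ -0.37507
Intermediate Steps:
S(h) = -300 - h² - h*(-128 - 8*h) (S(h) = 3 - ((h² + ((16 + h)*(-8))*h) + 303) = 3 - ((h² + (-128 - 8*h)*h) + 303) = 3 - ((h² + h*(-128 - 8*h)) + 303) = 3 - (303 + h² + h*(-128 - 8*h)) = 3 + (-303 - h² - h*(-128 - 8*h)) = -300 - h² - h*(-128 - 8*h))
S(-45)/(-21636) = (-300 + 7*(-45)² + 128*(-45))/(-21636) = (-300 + 7*2025 - 5760)*(-1/21636) = (-300 + 14175 - 5760)*(-1/21636) = 8115*(-1/21636) = -2705/7212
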